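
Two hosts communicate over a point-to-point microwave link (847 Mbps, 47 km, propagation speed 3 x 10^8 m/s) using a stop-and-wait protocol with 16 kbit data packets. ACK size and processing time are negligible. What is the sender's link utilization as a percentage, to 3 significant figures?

5.69 %

t_tx = L/R = 16000/847000000 = 1.88902e-05 s.
t_prop = 47000/300000000 = 0.000156667 s; RTT = 0.000313333 s.
Cycle = t_tx + RTT = 0.000332224 s.
Utilization = t_tx / cycle = 1.88902e-05/0.000332224 = 5.69 %.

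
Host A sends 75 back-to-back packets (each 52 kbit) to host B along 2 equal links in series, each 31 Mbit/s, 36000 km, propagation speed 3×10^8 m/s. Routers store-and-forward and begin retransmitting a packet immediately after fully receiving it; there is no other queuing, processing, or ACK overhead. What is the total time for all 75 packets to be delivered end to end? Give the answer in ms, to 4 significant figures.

Per-hop transmission t_tx = L/R = 52000/31000000 = 1.67742 ms.
Per-hop propagation t_prop = 36000000/300000000 = 120 ms.
Pipeline fill: first packet needs 2·t_tx to clear all hops; remaining 74 packets each add one t_tx.
Total = (2+75-1)·t_tx + 2·t_prop = 76·1.67742 + 2·120 = 367.5 ms.

367.5 ms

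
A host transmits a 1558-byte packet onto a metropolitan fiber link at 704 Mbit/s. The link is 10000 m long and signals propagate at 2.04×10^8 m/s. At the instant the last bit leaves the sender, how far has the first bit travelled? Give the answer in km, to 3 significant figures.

3.61 km

t_tx = L/R = 12464/704000000 = 1.77045e-05 s.
Distance = s × t_tx = 204000000 × 1.77045e-05 = 3.61 km.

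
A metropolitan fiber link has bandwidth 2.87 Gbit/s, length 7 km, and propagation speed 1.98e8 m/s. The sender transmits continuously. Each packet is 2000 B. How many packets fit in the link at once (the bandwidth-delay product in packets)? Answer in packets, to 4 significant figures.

Propagation delay = 7000 / 198000000 = 3.53535e-05 s.
BDP = R × t_prop = 2870000000 × 3.53535e-05 = 101465 bits.
In packets of 16000 bits: 6.342 packets.

6.342 packets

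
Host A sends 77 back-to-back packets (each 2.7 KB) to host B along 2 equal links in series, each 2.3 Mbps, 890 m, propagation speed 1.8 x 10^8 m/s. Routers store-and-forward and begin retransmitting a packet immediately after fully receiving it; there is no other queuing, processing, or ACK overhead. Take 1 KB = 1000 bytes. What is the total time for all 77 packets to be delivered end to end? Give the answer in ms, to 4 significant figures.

Per-hop transmission t_tx = L/R = 21600/2300000 = 9.3913 ms.
Per-hop propagation t_prop = 890/180000000 = 0.00494444 ms.
Pipeline fill: first packet needs 2·t_tx to clear all hops; remaining 76 packets each add one t_tx.
Total = (2+77-1)·t_tx + 2·t_prop = 78·9.3913 + 2·0.00494444 = 732.5 ms.

732.5 ms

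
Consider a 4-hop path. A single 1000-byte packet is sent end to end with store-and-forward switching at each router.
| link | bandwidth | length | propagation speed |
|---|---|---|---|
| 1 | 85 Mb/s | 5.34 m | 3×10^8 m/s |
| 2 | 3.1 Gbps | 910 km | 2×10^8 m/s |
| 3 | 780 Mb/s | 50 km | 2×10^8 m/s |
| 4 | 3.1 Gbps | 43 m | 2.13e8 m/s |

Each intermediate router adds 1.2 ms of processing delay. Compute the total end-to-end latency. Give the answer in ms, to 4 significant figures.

L = 1000 × 8 = 8000 bits.
Transmission delays (L/R per hop): 0.0941176, 0.00258065, 0.0102564, 0.00258065 ms; sum = 0.109535 ms.
Propagation delays (d/s per hop): 1.78e-05, 4.55, 0.25, 0.000201878 ms; sum = 4.80022 ms.
Processing at 3 router(s): 3 × 1.2 ms = 3.6 ms.
End-to-end = 8.510 ms.

8.510 ms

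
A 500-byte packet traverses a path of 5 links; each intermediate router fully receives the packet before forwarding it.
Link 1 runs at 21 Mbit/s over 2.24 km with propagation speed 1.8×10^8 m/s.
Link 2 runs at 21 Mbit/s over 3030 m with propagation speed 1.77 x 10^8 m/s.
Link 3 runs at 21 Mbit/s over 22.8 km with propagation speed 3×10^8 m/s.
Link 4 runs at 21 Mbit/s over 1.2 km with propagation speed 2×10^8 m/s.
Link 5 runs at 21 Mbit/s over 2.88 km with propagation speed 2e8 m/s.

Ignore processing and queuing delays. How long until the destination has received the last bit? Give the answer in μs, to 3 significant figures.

1080 μs

L = 500 × 8 = 4000 bits.
Transmission delay per hop = L/R = 4000/21000000 = 190.476 μs; 5 hops → 952.381 μs.
Propagation delays (d/s per hop): 12.4444, 17.1186, 76, 6, 14.4 μs; sum = 125.963 μs.
End-to-end = 1080 μs.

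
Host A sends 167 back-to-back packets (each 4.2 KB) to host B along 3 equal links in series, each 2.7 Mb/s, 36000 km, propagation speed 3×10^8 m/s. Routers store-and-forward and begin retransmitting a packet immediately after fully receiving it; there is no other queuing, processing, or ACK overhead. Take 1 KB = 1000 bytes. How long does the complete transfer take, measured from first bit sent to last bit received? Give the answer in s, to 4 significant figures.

2.463 s

Per-hop transmission t_tx = L/R = 33600/2700000 = 0.0124444 s.
Per-hop propagation t_prop = 36000000/300000000 = 0.12 s.
Pipeline fill: first packet needs 3·t_tx to clear all hops; remaining 166 packets each add one t_tx.
Total = (3+167-1)·t_tx + 3·t_prop = 169·0.0124444 + 3·0.12 = 2.463 s.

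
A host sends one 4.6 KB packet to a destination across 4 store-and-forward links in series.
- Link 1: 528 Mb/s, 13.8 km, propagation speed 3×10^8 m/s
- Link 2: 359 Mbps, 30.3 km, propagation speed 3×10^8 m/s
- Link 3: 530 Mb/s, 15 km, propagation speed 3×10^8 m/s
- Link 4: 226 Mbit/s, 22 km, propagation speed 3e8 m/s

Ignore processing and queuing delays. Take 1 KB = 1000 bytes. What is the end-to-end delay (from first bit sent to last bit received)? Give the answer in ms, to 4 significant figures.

L = 36800 bits.
Transmission delays (L/R per hop): 0.069697, 0.102507, 0.069434, 0.162832 ms; sum = 0.40447 ms.
Propagation delays (d/s per hop): 0.046, 0.101, 0.05, 0.0733333 ms; sum = 0.270333 ms.
End-to-end = 0.6748 ms.

0.6748 ms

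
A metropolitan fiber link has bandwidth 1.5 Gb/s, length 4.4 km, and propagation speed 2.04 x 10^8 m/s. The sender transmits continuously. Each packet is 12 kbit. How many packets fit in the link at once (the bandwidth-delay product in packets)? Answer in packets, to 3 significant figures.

Propagation delay = 4400 / 204000000 = 2.15686e-05 s.
BDP = R × t_prop = 1500000000 × 2.15686e-05 = 32352.9 bits.
In packets of 12000 bits: 2.70 packets.

2.70 packets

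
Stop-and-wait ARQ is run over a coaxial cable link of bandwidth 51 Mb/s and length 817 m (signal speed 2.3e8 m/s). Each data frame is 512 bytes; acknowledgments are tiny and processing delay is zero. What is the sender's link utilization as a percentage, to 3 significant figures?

t_tx = L/R = 4096/51000000 = 8.03137e-05 s.
t_prop = 817/2.3e+08 = 3.55217e-06 s; RTT = 7.10435e-06 s.
Cycle = t_tx + RTT = 8.74181e-05 s.
Utilization = t_tx / cycle = 8.03137e-05/8.74181e-05 = 91.9 %.

91.9 %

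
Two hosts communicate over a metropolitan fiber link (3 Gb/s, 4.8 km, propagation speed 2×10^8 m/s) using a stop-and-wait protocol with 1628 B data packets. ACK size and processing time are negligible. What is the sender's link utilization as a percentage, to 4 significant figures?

8.294 %

t_tx = L/R = 13024/3000000000 = 4.34133e-06 s.
t_prop = 4800/200000000 = 2.4e-05 s; RTT = 4.8e-05 s.
Cycle = t_tx + RTT = 5.23413e-05 s.
Utilization = t_tx / cycle = 4.34133e-06/5.23413e-05 = 8.294 %.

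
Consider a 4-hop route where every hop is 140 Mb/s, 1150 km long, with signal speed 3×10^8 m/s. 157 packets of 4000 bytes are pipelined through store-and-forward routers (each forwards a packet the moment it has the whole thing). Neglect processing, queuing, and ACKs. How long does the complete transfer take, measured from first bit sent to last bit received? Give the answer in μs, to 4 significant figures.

51900 μs

Per-hop transmission t_tx = L/R = 32000/140000000 = 228.571 μs.
Per-hop propagation t_prop = 1150000/300000000 = 3833.33 μs.
Pipeline fill: first packet needs 4·t_tx to clear all hops; remaining 156 packets each add one t_tx.
Total = (4+157-1)·t_tx + 4·t_prop = 160·228.571 + 4·3833.33 = 51900 μs.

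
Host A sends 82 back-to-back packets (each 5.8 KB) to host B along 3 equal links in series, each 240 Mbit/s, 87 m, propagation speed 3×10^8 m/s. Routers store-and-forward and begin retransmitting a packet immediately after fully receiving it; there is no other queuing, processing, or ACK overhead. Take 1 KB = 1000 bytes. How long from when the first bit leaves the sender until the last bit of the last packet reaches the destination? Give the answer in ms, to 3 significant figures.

16.2 ms

Per-hop transmission t_tx = L/R = 46400/240000000 = 0.193333 ms.
Per-hop propagation t_prop = 87/300000000 = 0.00029 ms.
Pipeline fill: first packet needs 3·t_tx to clear all hops; remaining 81 packets each add one t_tx.
Total = (3+82-1)·t_tx + 3·t_prop = 84·0.193333 + 3·0.00029 = 16.2 ms.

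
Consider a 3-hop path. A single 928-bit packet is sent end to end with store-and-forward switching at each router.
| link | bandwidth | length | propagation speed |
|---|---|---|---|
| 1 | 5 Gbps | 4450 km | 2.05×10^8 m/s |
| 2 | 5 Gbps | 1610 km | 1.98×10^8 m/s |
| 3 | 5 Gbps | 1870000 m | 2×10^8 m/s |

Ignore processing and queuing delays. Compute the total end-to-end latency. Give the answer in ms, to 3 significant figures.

Transmission delay per hop = L/R = 928/5000000000 = 0.0001856 ms; 3 hops → 0.0005568 ms.
Propagation delays (d/s per hop): 21.7073, 8.13131, 9.35 ms; sum = 39.1886 ms.
End-to-end = 39.2 ms.

39.2 ms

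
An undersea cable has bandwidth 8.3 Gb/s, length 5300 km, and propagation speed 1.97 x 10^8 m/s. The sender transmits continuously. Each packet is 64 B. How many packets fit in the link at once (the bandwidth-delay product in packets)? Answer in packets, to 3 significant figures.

Propagation delay = 5300000 / 197000000 = 0.0269036 s.
BDP = R × t_prop = 8.3e+09 × 0.0269036 = 223299000 bits.
In packets of 512 bits: 436000 packets.

436000 packets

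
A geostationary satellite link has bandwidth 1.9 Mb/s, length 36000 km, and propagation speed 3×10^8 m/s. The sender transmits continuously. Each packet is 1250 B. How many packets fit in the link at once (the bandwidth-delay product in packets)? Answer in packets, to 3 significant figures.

22.8 packets

Propagation delay = 36000000 / 300000000 = 0.12 s.
BDP = R × t_prop = 1900000 × 0.12 = 228000 bits.
In packets of 10000 bits: 22.8 packets.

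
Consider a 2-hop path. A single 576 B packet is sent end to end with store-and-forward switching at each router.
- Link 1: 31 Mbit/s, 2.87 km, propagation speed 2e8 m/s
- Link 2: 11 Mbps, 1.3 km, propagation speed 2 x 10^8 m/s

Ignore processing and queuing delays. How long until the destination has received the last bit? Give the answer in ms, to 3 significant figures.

L = 576 × 8 = 4608 bits.
Transmission delays (L/R per hop): 0.148645, 0.418909 ms; sum = 0.567554 ms.
Propagation delays (d/s per hop): 0.01435, 0.0065 ms; sum = 0.02085 ms.
End-to-end = 0.588 ms.

0.588 ms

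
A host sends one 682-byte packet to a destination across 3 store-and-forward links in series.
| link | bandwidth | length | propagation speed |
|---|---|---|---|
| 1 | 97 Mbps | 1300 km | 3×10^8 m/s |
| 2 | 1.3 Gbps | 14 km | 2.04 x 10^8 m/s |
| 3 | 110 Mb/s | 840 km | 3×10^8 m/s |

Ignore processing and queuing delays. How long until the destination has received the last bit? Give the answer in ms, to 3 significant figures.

L = 682 × 8 = 5456 bits.
Transmission delays (L/R per hop): 0.0562474, 0.00419692, 0.0496 ms; sum = 0.110044 ms.
Propagation delays (d/s per hop): 4.33333, 0.0686275, 2.8 ms; sum = 7.20196 ms.
End-to-end = 7.31 ms.

7.31 ms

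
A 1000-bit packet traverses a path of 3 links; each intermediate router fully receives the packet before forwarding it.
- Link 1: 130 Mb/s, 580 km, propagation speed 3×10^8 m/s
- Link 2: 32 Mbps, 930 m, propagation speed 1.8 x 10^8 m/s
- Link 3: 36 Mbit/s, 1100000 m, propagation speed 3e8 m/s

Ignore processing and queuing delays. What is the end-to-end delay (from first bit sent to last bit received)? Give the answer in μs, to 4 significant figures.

Transmission delays (L/R per hop): 7.69231, 31.25, 27.7778 μs; sum = 66.7201 μs.
Propagation delays (d/s per hop): 1933.33, 5.16667, 3666.67 μs; sum = 5605.17 μs.
End-to-end = 5672 μs.

5672 μs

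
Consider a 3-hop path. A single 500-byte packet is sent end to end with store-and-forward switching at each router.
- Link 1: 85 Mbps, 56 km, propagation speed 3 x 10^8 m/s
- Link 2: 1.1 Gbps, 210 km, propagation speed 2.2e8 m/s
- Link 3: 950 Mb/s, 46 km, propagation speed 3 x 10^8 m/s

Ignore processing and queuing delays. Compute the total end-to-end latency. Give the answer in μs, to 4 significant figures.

1349 μs

L = 500 × 8 = 4000 bits.
Transmission delays (L/R per hop): 47.0588, 3.63636, 4.21053 μs; sum = 54.9057 μs.
Propagation delays (d/s per hop): 186.667, 954.545, 153.333 μs; sum = 1294.55 μs.
End-to-end = 1349 μs.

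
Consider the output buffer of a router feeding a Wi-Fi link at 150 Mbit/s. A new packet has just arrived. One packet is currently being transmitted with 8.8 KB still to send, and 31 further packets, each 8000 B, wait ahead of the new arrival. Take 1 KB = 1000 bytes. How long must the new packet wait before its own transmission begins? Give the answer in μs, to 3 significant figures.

13700 μs

Each queued packet: L/R = 64000/150000000 = 426.667 μs.
31 queued → 13226.7 μs.
Plus remaining 70400 bits of current packet: 469.333 μs.
Queuing delay = 13700 μs.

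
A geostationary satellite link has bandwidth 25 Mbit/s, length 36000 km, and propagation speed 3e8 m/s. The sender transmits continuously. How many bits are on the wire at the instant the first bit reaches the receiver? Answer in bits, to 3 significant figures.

3000000 bits

Propagation delay = 36000000 / 300000000 = 0.12 s.
BDP = R × t_prop = 25000000 × 0.12 = 3000000 bits.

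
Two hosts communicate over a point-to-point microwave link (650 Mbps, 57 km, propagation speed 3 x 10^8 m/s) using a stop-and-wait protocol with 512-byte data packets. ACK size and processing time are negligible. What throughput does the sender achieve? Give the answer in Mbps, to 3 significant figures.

10.6 Mbps

t_tx = L/R = 4096/650000000 = 6.30154e-06 s.
t_prop = 57000/300000000 = 0.00019 s; RTT = 0.00038 s.
Cycle = t_tx + RTT = 0.000386302 s.
Throughput = L / cycle = 4096 / 0.000386302 = 10.6 Mbps.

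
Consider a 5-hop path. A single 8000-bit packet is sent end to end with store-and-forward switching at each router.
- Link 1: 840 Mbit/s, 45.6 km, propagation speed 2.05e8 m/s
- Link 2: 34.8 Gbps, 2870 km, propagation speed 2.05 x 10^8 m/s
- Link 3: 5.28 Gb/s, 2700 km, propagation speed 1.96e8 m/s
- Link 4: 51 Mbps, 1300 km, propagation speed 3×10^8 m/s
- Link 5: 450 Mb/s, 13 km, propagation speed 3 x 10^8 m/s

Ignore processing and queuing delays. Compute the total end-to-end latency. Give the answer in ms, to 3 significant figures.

32.6 ms

Transmission delays (L/R per hop): 0.00952381, 0.000229885, 0.00151515, 0.156863, 0.0177778 ms; sum = 0.185909 ms.
Propagation delays (d/s per hop): 0.222439, 14, 13.7755, 4.33333, 0.0433333 ms; sum = 32.3746 ms.
End-to-end = 32.6 ms.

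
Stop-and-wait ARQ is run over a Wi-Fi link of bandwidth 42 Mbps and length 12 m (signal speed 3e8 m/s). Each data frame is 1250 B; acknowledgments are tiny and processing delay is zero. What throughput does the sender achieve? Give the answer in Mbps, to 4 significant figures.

t_tx = L/R = 10000/42000000 = 0.000238095 s.
t_prop = 12/300000000 = 4e-08 s; RTT = 8e-08 s.
Cycle = t_tx + RTT = 0.000238175 s.
Throughput = L / cycle = 10000 / 0.000238175 = 41.99 Mbps.

41.99 Mbps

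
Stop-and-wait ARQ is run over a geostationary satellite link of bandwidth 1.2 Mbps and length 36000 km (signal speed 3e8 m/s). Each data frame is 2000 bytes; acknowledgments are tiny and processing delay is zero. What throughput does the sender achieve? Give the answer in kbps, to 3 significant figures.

63.2 kbps

t_tx = L/R = 16000/1200000 = 0.0133333 s.
t_prop = 36000000/300000000 = 0.12 s; RTT = 0.24 s.
Cycle = t_tx + RTT = 0.253333 s.
Throughput = L / cycle = 16000 / 0.253333 = 63.2 kbps.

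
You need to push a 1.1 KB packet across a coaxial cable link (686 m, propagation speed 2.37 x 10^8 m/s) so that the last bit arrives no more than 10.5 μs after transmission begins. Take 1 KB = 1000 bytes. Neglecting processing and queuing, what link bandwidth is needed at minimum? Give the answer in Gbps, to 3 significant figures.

L = 8800 bits.
Propagation delay = 686 / 237000000 = 2.89451 μs.
Transmission budget = 10.5 − 2.89451 = 7.60549 μs.
R ≥ L / t_tx = 8800 bits / 7.60549e-06 s = 1.16 Gbps.

1.16 Gbps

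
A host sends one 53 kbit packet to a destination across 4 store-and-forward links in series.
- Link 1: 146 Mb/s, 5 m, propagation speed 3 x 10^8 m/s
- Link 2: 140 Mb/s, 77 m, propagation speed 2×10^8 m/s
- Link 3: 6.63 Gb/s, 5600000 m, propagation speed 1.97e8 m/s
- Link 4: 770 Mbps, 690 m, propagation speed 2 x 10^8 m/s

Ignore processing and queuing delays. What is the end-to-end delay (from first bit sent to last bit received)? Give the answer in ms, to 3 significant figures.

29.2 ms

L = 53000 bits.
Transmission delays (L/R per hop): 0.363014, 0.378571, 0.00799397, 0.0688312 ms; sum = 0.81841 ms.
Propagation delays (d/s per hop): 1.66667e-05, 0.000385, 28.4264, 0.00345 ms; sum = 28.4302 ms.
End-to-end = 29.2 ms.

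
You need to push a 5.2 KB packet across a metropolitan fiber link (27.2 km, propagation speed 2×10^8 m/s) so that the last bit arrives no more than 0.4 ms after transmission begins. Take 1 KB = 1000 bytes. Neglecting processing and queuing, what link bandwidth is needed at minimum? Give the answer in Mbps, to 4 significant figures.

L = 41600 bits.
Propagation delay = 27200 / 200000000 = 0.136 ms.
Transmission budget = 0.4 − 0.136 = 0.264 ms.
R ≥ L / t_tx = 41600 bits / 0.000264 s = 157.6 Mbps.

157.6 Mbps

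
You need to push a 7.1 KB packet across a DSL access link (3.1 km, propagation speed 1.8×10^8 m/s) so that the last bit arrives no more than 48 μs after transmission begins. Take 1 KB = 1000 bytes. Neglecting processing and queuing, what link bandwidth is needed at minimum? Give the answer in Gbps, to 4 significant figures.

1.845 Gbps

L = 56800 bits.
Propagation delay = 3100 / 180000000 = 17.2222 μs.
Transmission budget = 48 − 17.2222 = 30.7778 μs.
R ≥ L / t_tx = 56800 bits / 3.07778e-05 s = 1.845 Gbps.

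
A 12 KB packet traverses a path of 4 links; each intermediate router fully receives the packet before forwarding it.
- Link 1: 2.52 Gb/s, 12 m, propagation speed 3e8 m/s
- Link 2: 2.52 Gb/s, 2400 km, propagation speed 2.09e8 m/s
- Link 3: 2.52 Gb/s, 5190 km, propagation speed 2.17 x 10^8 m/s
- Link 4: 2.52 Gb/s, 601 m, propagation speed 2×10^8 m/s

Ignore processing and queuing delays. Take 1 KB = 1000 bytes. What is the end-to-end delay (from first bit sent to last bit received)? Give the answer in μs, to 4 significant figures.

35560 μs

L = 96000 bits.
Transmission delay per hop = L/R = 96000/2520000000 = 38.0952 μs; 4 hops → 152.381 μs.
Propagation delays (d/s per hop): 0.04, 11483.3, 23917.1, 3.005 μs; sum = 35403.3 μs.
End-to-end = 35560 μs.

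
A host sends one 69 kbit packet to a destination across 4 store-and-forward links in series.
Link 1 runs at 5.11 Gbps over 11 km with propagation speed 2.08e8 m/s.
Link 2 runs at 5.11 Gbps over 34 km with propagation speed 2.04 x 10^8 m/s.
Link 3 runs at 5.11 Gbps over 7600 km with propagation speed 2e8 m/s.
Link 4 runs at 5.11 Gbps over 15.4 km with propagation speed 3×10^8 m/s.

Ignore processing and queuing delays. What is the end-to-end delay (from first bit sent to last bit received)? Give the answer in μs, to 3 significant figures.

L = 69000 bits.
Transmission delay per hop = L/R = 69000/5110000000 = 13.5029 μs; 4 hops → 54.0117 μs.
Propagation delays (d/s per hop): 52.8846, 166.667, 38000, 51.3333 μs; sum = 38270.9 μs.
End-to-end = 38300 μs.

38300 μs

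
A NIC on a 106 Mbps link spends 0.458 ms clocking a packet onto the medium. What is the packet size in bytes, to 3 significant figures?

6070 bytes

L = R × t_tx = 106000000 b/s × 0.000458 s = 48548 bits.
In bytes: 48548 / 8 = 6070 bytes.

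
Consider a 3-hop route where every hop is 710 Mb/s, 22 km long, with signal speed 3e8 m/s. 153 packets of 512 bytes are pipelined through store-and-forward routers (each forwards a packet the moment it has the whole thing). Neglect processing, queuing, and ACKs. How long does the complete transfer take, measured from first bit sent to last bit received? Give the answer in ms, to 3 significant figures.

Per-hop transmission t_tx = L/R = 4096/710000000 = 0.00576901 ms.
Per-hop propagation t_prop = 22000/300000000 = 0.0733333 ms.
Pipeline fill: first packet needs 3·t_tx to clear all hops; remaining 152 packets each add one t_tx.
Total = (3+153-1)·t_tx + 3·t_prop = 155·0.00576901 + 3·0.0733333 = 1.11 ms.

1.11 ms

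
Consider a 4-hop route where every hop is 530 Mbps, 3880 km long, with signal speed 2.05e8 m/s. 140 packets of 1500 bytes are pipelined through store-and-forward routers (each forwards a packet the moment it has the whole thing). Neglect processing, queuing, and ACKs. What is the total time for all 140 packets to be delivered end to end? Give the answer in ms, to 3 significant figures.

Per-hop transmission t_tx = L/R = 12000/530000000 = 0.0226415 ms.
Per-hop propagation t_prop = 3880000/2.05e+08 = 18.9268 ms.
Pipeline fill: first packet needs 4·t_tx to clear all hops; remaining 139 packets each add one t_tx.
Total = (4+140-1)·t_tx + 4·t_prop = 143·0.0226415 + 4·18.9268 = 78.9 ms.

78.9 ms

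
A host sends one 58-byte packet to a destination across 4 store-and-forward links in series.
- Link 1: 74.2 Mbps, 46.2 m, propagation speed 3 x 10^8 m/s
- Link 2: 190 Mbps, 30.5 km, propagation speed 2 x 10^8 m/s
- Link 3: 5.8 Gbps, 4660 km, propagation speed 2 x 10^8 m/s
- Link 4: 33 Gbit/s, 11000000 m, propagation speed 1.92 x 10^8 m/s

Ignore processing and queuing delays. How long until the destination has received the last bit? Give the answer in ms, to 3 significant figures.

80.8 ms

L = 58 × 8 = 464 bits.
Transmission delays (L/R per hop): 0.00625337, 0.00244211, 8e-05, 1.40606e-05 ms; sum = 0.00878954 ms.
Propagation delays (d/s per hop): 0.000154, 0.1525, 23.3, 57.2917 ms; sum = 80.7443 ms.
End-to-end = 80.8 ms.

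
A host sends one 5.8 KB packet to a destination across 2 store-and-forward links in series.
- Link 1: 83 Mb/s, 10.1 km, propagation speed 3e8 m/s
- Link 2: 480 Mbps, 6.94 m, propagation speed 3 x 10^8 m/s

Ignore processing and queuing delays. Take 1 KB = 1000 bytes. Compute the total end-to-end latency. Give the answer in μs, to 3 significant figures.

689 μs

L = 46400 bits.
Transmission delays (L/R per hop): 559.036, 96.6667 μs; sum = 655.703 μs.
Propagation delays (d/s per hop): 33.6667, 0.0231333 μs; sum = 33.6898 μs.
End-to-end = 689 μs.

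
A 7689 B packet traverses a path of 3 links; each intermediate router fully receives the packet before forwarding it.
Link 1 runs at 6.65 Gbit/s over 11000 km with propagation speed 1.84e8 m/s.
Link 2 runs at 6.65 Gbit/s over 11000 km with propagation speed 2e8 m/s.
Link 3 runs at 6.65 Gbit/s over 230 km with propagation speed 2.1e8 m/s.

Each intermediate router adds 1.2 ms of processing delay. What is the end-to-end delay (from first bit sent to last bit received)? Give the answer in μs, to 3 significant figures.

L = 7689 × 8 = 61512 bits.
Transmission delay per hop = L/R = 61512/6650000000 = 9.24992 μs; 3 hops → 27.7498 μs.
Propagation delays (d/s per hop): 59782.6, 55000, 1095.24 μs; sum = 115878 μs.
Processing at 2 router(s): 2 × 1.2 ms = 2400 μs.
End-to-end = 118000 μs.

118000 μs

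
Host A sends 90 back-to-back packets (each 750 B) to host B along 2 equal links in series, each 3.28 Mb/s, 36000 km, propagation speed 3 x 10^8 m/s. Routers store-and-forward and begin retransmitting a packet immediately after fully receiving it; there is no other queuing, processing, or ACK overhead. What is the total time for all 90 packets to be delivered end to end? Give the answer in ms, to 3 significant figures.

Per-hop transmission t_tx = L/R = 6000/3280000 = 1.82927 ms.
Per-hop propagation t_prop = 36000000/300000000 = 120 ms.
Pipeline fill: first packet needs 2·t_tx to clear all hops; remaining 89 packets each add one t_tx.
Total = (2+90-1)·t_tx + 2·t_prop = 91·1.82927 + 2·120 = 406 ms.

406 ms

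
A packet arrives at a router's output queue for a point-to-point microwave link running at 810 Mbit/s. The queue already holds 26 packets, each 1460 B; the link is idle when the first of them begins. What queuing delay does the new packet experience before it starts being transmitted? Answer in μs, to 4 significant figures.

374.9 μs

Each queued packet: L/R = 11680/810000000 = 14.4198 μs.
26 queued → 374.914 μs.
Queuing delay = 374.9 μs.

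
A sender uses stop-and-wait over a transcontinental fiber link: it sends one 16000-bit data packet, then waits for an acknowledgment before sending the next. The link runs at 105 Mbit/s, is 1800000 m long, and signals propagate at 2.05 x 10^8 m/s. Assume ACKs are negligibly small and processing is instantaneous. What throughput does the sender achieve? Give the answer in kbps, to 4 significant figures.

t_tx = L/R = 16000/105000000 = 0.000152381 s.
t_prop = 1800000/2.05e+08 = 0.00878049 s; RTT = 0.017561 s.
Cycle = t_tx + RTT = 0.0177134 s.
Throughput = L / cycle = 16000 / 0.0177134 = 903.3 kbps.

903.3 kbps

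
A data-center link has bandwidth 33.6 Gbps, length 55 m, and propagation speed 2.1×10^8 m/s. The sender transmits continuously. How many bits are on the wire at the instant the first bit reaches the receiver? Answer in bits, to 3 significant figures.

8800 bits

Propagation delay = 55 / 210000000 = 2.61905e-07 s.
BDP = R × t_prop = 33600000000 × 2.61905e-07 = 8800 bits.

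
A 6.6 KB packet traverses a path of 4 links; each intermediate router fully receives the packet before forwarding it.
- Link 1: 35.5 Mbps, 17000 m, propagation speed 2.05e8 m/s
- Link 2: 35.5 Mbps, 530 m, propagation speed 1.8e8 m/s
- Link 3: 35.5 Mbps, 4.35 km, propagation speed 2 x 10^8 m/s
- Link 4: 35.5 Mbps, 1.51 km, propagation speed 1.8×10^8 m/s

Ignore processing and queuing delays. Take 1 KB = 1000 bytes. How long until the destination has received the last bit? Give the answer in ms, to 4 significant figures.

6.065 ms

L = 52800 bits.
Transmission delay per hop = L/R = 52800/35500000 = 1.48732 ms; 4 hops → 5.9493 ms.
Propagation delays (d/s per hop): 0.0829268, 0.00294444, 0.02175, 0.00838889 ms; sum = 0.11601 ms.
End-to-end = 6.065 ms.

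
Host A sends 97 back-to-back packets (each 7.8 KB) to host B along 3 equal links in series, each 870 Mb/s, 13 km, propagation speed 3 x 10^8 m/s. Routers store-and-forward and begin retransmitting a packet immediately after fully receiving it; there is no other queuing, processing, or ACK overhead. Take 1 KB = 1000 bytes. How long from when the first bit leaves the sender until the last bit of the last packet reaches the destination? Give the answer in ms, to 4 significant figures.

7.231 ms

Per-hop transmission t_tx = L/R = 62400/870000000 = 0.0717241 ms.
Per-hop propagation t_prop = 13000/300000000 = 0.0433333 ms.
Pipeline fill: first packet needs 3·t_tx to clear all hops; remaining 96 packets each add one t_tx.
Total = (3+97-1)·t_tx + 3·t_prop = 99·0.0717241 + 3·0.0433333 = 7.231 ms.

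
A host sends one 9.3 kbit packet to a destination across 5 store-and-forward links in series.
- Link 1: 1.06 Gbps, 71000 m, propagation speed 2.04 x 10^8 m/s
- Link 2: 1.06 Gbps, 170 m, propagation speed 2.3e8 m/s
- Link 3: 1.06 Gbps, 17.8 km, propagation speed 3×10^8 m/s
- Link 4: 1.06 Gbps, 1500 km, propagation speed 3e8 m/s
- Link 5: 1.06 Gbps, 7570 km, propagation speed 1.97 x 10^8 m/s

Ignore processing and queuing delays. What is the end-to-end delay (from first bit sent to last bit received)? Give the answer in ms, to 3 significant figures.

L = 9300 bits.
Transmission delay per hop = L/R = 9300/1060000000 = 0.00877358 ms; 5 hops → 0.0438679 ms.
Propagation delays (d/s per hop): 0.348039, 0.00073913, 0.0593333, 5, 38.4264 ms; sum = 43.8345 ms.
End-to-end = 43.9 ms.

43.9 ms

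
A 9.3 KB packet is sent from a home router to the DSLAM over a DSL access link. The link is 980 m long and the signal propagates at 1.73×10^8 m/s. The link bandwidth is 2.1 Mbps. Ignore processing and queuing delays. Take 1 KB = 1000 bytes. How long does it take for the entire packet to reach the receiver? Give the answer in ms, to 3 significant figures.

L = 74400 bits.
Transmission delay = L/R = 74400 / 2100000 = 35.4286 ms.
Propagation delay = d/s = 980 m / 173000000 m/s = 0.00566474 ms.
Total = 35.4 ms.

35.4 ms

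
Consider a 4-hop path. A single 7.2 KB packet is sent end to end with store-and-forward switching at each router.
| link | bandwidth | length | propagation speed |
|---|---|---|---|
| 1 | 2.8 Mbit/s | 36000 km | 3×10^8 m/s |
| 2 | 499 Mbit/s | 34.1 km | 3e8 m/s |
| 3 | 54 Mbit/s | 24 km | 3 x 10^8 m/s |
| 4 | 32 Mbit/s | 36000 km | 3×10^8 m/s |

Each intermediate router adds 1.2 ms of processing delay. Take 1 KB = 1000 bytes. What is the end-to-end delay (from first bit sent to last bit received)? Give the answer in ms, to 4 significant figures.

267.3 ms

L = 57600 bits.
Transmission delays (L/R per hop): 20.5714, 0.115431, 1.06667, 1.8 ms; sum = 23.5535 ms.
Propagation delays (d/s per hop): 120, 0.113667, 0.08, 120 ms; sum = 240.194 ms.
Processing at 3 router(s): 3 × 1.2 ms = 3.6 ms.
End-to-end = 267.3 ms.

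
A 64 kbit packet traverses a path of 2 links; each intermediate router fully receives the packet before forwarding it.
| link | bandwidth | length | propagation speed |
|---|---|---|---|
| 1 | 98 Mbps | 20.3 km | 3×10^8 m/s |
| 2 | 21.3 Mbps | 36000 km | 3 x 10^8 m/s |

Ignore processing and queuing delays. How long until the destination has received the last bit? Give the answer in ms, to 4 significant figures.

123.7 ms

L = 64000 bits.
Transmission delays (L/R per hop): 0.653061, 3.00469 ms; sum = 3.65776 ms.
Propagation delays (d/s per hop): 0.0676667, 120 ms; sum = 120.068 ms.
End-to-end = 123.7 ms.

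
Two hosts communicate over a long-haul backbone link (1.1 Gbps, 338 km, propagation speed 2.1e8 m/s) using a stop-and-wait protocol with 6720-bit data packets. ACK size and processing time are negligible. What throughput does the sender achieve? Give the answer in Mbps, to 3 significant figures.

t_tx = L/R = 6720/1100000000 = 6.10909e-06 s.
t_prop = 338000/210000000 = 0.00160952 s; RTT = 0.00321905 s.
Cycle = t_tx + RTT = 0.00322516 s.
Throughput = L / cycle = 6720 / 0.00322516 = 2.08 Mbps.

2.08 Mbps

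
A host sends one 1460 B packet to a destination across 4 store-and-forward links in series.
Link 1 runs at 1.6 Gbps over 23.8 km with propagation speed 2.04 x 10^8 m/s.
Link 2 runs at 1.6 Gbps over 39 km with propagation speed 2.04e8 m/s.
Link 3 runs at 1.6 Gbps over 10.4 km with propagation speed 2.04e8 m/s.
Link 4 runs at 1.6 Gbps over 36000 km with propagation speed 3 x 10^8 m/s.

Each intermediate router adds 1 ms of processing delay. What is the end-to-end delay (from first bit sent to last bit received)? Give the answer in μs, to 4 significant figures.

L = 1460 × 8 = 11680 bits.
Transmission delay per hop = L/R = 11680/1600000000 = 7.3 μs; 4 hops → 29.2 μs.
Propagation delays (d/s per hop): 116.667, 191.176, 50.9804, 120000 μs; sum = 120359 μs.
Processing at 3 router(s): 3 × 1 ms = 3000 μs.
End-to-end = 123400 μs.

123400 μs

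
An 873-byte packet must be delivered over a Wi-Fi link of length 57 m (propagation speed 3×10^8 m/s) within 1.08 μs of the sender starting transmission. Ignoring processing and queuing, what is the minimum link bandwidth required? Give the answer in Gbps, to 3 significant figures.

L = 6984 bits.
Propagation delay = 57 / 300000000 = 0.19 μs.
Transmission budget = 1.08 − 0.19 = 0.89 μs.
R ≥ L / t_tx = 6984 bits / 8.9e-07 s = 7.85 Gbps.

7.85 Gbps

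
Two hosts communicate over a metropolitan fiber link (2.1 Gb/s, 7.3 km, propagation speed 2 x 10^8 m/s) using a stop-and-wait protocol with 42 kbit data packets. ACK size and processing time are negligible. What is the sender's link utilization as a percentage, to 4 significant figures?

21.51 %

t_tx = L/R = 42000/2100000000 = 2e-05 s.
t_prop = 7300/200000000 = 3.65e-05 s; RTT = 7.3e-05 s.
Cycle = t_tx + RTT = 9.3e-05 s.
Utilization = t_tx / cycle = 2e-05/9.3e-05 = 21.51 %.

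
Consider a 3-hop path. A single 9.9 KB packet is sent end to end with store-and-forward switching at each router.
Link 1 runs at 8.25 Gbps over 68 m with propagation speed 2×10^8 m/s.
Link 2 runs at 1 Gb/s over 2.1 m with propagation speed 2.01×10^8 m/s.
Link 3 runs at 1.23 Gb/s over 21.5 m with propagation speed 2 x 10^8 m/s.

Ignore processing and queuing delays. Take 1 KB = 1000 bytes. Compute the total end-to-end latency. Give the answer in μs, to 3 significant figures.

154 μs

L = 79200 bits.
Transmission delays (L/R per hop): 9.6, 79.2, 64.3902 μs; sum = 153.19 μs.
Propagation delays (d/s per hop): 0.34, 0.0104478, 0.1075 μs; sum = 0.457948 μs.
End-to-end = 154 μs.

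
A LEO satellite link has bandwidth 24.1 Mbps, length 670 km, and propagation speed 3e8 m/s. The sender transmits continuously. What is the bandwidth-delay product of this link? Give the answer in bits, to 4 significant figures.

Propagation delay = 670000 / 300000000 = 0.00223333 s.
BDP = R × t_prop = 24100000 × 0.00223333 = 53823.3 bits.

53820 bits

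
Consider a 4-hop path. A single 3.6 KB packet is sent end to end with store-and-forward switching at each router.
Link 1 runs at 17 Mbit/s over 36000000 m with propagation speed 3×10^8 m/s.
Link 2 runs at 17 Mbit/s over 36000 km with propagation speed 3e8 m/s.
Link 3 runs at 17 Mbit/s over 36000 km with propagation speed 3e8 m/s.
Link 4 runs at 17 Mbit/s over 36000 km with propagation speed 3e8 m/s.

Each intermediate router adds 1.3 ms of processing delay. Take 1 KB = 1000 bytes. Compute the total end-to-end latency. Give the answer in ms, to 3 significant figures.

491 ms

L = 28800 bits.
Transmission delay per hop = L/R = 28800/17000000 = 1.69412 ms; 4 hops → 6.77647 ms.
Propagation delays (d/s per hop): 120, 120, 120, 120 ms; sum = 480 ms.
Processing at 3 router(s): 3 × 1.3 ms = 3.9 ms.
End-to-end = 491 ms.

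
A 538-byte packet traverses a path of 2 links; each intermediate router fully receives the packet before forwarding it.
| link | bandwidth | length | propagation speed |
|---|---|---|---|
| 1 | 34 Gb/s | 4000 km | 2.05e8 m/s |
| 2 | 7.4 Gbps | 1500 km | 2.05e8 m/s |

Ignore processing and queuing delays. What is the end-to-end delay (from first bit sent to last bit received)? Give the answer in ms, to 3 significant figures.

L = 538 × 8 = 4304 bits.
Transmission delays (L/R per hop): 0.000126588, 0.000581622 ms; sum = 0.00070821 ms.
Propagation delays (d/s per hop): 19.5122, 7.31707 ms; sum = 26.8293 ms.
End-to-end = 26.8 ms.

26.8 ms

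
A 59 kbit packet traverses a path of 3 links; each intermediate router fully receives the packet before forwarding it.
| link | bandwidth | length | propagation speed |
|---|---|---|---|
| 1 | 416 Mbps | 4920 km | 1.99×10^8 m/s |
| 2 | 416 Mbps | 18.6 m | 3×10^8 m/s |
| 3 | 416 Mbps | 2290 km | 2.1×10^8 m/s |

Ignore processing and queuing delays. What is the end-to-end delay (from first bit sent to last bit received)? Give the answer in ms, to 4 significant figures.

36.05 ms

L = 59000 bits.
Transmission delay per hop = L/R = 59000/416000000 = 0.141827 ms; 3 hops → 0.425481 ms.
Propagation delays (d/s per hop): 24.7236, 6.2e-05, 10.9048 ms; sum = 35.6284 ms.
End-to-end = 36.05 ms.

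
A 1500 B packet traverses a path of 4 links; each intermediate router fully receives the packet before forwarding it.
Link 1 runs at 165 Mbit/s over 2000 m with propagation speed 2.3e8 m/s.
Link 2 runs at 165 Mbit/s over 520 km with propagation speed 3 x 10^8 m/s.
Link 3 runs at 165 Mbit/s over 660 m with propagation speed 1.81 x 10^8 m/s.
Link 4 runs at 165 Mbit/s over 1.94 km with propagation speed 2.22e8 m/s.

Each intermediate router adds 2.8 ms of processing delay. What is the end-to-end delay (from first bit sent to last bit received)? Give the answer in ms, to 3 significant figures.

10.4 ms

L = 1500 × 8 = 12000 bits.
Transmission delay per hop = L/R = 12000/165000000 = 0.0727273 ms; 4 hops → 0.290909 ms.
Propagation delays (d/s per hop): 0.00869565, 1.73333, 0.00364641, 0.00873874 ms; sum = 1.75441 ms.
Processing at 3 router(s): 3 × 2.8 ms = 8.4 ms.
End-to-end = 10.4 ms.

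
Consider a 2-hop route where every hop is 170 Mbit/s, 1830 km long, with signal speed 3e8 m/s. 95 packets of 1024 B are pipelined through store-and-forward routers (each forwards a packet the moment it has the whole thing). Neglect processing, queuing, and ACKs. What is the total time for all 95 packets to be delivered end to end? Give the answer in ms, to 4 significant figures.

Per-hop transmission t_tx = L/R = 8192/170000000 = 0.0481882 ms.
Per-hop propagation t_prop = 1830000/300000000 = 6.1 ms.
Pipeline fill: first packet needs 2·t_tx to clear all hops; remaining 94 packets each add one t_tx.
Total = (2+95-1)·t_tx + 2·t_prop = 96·0.0481882 + 2·6.1 = 16.83 ms.

16.83 ms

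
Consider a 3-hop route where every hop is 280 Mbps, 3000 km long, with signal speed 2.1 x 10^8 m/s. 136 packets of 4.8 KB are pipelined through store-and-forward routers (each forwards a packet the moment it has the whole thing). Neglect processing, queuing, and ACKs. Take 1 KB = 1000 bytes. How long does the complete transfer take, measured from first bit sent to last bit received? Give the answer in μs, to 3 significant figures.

61800 μs

Per-hop transmission t_tx = L/R = 38400/280000000 = 137.143 μs.
Per-hop propagation t_prop = 3000000/210000000 = 14285.7 μs.
Pipeline fill: first packet needs 3·t_tx to clear all hops; remaining 135 packets each add one t_tx.
Total = (3+136-1)·t_tx + 3·t_prop = 138·137.143 + 3·14285.7 = 61800 μs.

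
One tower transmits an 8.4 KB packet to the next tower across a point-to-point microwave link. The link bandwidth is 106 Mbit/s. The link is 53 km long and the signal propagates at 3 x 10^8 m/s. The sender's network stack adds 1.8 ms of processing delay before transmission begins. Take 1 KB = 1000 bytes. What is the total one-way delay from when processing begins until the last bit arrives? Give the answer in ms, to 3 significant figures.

L = 67200 bits.
Transmission delay = L/R = 67200 / 106000000 = 0.633962 ms.
Propagation delay = d/s = 53000 m / 300000000 m/s = 0.176667 ms.
Plus processing delay 1.8 ms = 1.8 ms.
Total = 2.61 ms.

2.61 ms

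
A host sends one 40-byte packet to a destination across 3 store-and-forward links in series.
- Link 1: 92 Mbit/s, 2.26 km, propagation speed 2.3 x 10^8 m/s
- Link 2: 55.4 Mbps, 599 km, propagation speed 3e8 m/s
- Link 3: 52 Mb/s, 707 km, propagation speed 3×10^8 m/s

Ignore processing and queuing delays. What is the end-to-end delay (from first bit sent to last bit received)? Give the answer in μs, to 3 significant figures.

L = 40 × 8 = 320 bits.
Transmission delays (L/R per hop): 3.47826, 5.77617, 6.15385 μs; sum = 15.4083 μs.
Propagation delays (d/s per hop): 9.82609, 1996.67, 2356.67 μs; sum = 4363.16 μs.
End-to-end = 4380 μs.

4380 μs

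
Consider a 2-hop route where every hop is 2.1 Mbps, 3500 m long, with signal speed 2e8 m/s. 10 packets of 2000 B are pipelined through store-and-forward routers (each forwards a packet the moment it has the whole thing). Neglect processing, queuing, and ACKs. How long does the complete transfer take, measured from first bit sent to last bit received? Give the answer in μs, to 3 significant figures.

Per-hop transmission t_tx = L/R = 16000/2100000 = 7619.05 μs.
Per-hop propagation t_prop = 3500/200000000 = 17.5 μs.
Pipeline fill: first packet needs 2·t_tx to clear all hops; remaining 9 packets each add one t_tx.
Total = (2+10-1)·t_tx + 2·t_prop = 11·7619.05 + 2·17.5 = 83800 μs.

83800 μs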